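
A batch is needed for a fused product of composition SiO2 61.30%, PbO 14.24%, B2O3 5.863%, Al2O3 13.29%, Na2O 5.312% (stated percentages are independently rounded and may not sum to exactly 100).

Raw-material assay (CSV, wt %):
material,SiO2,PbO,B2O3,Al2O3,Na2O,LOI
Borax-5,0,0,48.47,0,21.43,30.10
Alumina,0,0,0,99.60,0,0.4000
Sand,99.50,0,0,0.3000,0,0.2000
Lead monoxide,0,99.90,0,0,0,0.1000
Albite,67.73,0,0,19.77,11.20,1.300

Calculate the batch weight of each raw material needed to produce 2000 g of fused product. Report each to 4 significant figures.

Each numeric step holds full float precision at all times — working values appear (rounded to 4 significant digits) at each printed step — a single rounding completes each reported figure; derived quantities (glass mass, the yield, the five compositions, LOI, the totals) are re-derived from the batch weights for 2000 g of glass at full precision as written in either problem or answer.
Oxide-by-oxide targets in 2000 g fused product:
  SiO2: 61.30% × 2000 = 1226 g
  PbO: 14.24% × 2000 = 284.8 g
  B2O3: 5.863% × 2000 = 117.3 g
  Al2O3: 13.29% × 2000 = 265.8 g
  Na2O: 5.312% × 2000 = 106.2 g
Per-oxide balance check per the reported batch figures, for the quoted basis mass (every target is met by its sum once rounding is allowed for):
  SiO2: 901.6·0.9950 + 485.7·0.6773 = 1226 g (target 1226 g)
  PbO: 285.1·0.9990 = 284.8 g (target 284.8 g)
  B2O3: 241.9·0.4847 = 117.2 g (target 117.3 g)
  Al2O3: 167.7·0.9960 + 901.6·0.003000 + 485.7·0.1977 = 265.8 g (target 265.8 g)
  Na2O: 241.9·0.2143 + 485.7·0.1120 = 106.2 g (target 106.2 g)
Glass-mass closure: batch Σ − ignition loss = 2000 g (per-oxide target masses sum to 2000 g; the stated basis being 2000 g — differing by rounding only).
Summing the batch: Σ batch = 2082 g; Σ batch·LOI gives LOI loss = 81.89 g; yield: glass divided by total = 96.07%.

Batch per 2000 g fused product:
  Borax-5: 241.9 g
  Alumina: 167.7 g
  Sand: 901.6 g
  Lead monoxide: 285.1 g
  Albite: 485.7 g
Total batch = 2082 g; LOI loss = 81.89 g; yield = 96.07%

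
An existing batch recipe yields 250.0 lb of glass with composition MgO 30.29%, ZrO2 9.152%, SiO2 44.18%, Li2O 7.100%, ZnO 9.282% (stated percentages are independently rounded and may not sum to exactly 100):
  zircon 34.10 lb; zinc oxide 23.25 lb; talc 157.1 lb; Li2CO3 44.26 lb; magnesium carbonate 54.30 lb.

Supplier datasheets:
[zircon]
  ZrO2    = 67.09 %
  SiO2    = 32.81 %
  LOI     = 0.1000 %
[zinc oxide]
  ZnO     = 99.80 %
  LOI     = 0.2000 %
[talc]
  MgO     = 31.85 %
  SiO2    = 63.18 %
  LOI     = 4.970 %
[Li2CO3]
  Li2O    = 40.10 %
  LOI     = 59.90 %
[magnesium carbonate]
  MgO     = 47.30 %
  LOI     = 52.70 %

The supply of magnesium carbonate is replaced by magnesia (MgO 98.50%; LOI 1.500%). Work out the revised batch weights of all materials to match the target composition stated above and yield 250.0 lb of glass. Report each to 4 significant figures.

In-progress results are shown (rounded to 4 significant digits) across the worked steps; all internal work keeps exact precision at each step — exactly one rounding is applied to every reported value — derived quantities (the totals, LOI, yield, glass mass, five oxide percentages) are carried from the weighed amounts on 250.0 lb of glass in full precision, exactly as printed in the problem or the answer.
Target oxide masses per 250.0 lb glass:
  MgO: 30.29% × 250.0 = 75.72 lb
  ZrO2: 9.152% × 250.0 = 22.88 lb
  SiO2: 44.18% × 250.0 = 110.4 lb
  Li2O: 7.100% × 250.0 = 17.75 lb
  ZnO: 9.282% × 250.0 = 23.20 lb
Mass-balance tally per oxide per the reported batch figures, at the basis given (delivered sums recover each target inside rounding margins):
  MgO: 157.1·0.3185 + 26.08·0.9850 = 75.73 lb (target 75.72 lb)
  ZrO2: 34.10·0.6709 = 22.88 lb (target 22.88 lb)
  SiO2: 34.10·0.3281 + 157.1·0.6318 = 110.4 lb (target 110.4 lb)
  Li2O: 44.26·0.4010 = 17.75 lb (target 17.75 lb)
  ZnO: 23.25·0.9980 = 23.20 lb (target 23.20 lb)
The glass-mass cross-check: Σ batch − LOI loss = 250.0 lb (per-oxide target masses sum to 250.0 lb; stated basis 250.0 lb — any gap is answer rounding).
Batch grand total — Σ batch = 284.8 lb; the LOI term Σ batch·LOI equals 34.79 lb; glass ÷ batch gives a yield of 87.78%.

Revised batch per 250.0 lb glass:
  zircon: 34.10 lb
  zinc oxide: 23.25 lb
  talc: 157.1 lb
  Li2CO3: 44.26 lb
  magnesia: 26.08 lb
Total batch = 284.8 lb; LOI loss = 34.79 lb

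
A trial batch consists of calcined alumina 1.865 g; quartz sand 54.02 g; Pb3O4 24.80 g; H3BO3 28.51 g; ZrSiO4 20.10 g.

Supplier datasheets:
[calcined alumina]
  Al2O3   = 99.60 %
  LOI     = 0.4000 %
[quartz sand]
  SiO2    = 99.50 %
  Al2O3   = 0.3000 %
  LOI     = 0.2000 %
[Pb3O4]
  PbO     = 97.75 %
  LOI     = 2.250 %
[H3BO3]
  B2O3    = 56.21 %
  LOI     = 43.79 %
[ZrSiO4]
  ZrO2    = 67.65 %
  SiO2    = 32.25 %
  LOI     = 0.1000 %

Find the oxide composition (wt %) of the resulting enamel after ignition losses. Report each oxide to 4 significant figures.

Glass mass = 116.1 g (batch 129.3 − LOI 13.18).
Composition: B2O3 13.80%, ZrO2 11.71%, SiO2 51.87%, PbO 20.88%, Al2O3 1.739%

Rounding to four significant figures applies to each working value as printed; the whole derivation holds exact precision in all steps. A single rounding produces each reported value. Derived quantities (ignition loss, net glass mass, the yield, the totals, the five compositions) are carried using the weight values at 116.1 g of glass in exact precision, as they appear in the problem or answer text.
Per-oxide mass from batch:
  B2O3: 28.51·0.5621 = 16.03 g
  ZrO2: 20.10·0.6765 = 13.60 g
  SiO2: 54.02·0.9950 + 20.10·0.3225 = 60.23 g
  PbO: 24.80·0.9775 = 24.24 g
  Al2O3: 1.865·0.9960 + 54.02·0.003000 = 2.020 g
LOI: 1.865·0.004000 + 54.02·0.002000 + 24.80·0.02250 + 28.51·0.4379 + 20.10·0.001000 = 13.18 g
Glass = total batch minus LOI = 129.3 − 13.18 = 116.1 g (= the summed oxide contributions)
wt % = 100 × oxide mass / glass mass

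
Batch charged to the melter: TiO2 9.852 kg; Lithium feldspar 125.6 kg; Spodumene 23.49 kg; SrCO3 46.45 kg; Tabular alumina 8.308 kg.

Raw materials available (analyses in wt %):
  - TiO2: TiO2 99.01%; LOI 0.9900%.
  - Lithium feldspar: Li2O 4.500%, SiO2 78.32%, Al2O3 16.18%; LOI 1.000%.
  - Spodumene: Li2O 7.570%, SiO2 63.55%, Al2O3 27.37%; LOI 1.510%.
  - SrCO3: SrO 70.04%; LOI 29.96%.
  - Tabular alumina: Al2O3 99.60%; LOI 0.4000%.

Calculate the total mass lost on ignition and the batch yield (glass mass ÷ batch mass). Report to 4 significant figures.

LOI loss = 15.66 kg; glass = 198.0 kg; yield = 92.67%

The intermediate values are displayed rounded to four significant digits at each printed step; the working math carries full precision at every stage. A single rounding completes every reported result — the derived quantities, including glass mass, yield, the totals, ignition loss, five oxide percentages, are carried starting from the weights on 198.0 kg of glass at exact precision exactly as printed in either problem or answer.
Loss on ignition, line by line:
  TiO2: 9.852 × 0.009900 = 0.09753 kg
  Lithium feldspar: 125.6 × 0.01000 = 1.256 kg
  Spodumene: 23.49 × 0.01510 = 0.3547 kg
  SrCO3: 46.45 × 0.2996 = 13.92 kg
  Tabular alumina: 8.308 × 0.004000 = 0.03323 kg
Total LOI = 15.66 kg
Glass = batch − LOI = 213.7 − 15.66 = 198.0 kg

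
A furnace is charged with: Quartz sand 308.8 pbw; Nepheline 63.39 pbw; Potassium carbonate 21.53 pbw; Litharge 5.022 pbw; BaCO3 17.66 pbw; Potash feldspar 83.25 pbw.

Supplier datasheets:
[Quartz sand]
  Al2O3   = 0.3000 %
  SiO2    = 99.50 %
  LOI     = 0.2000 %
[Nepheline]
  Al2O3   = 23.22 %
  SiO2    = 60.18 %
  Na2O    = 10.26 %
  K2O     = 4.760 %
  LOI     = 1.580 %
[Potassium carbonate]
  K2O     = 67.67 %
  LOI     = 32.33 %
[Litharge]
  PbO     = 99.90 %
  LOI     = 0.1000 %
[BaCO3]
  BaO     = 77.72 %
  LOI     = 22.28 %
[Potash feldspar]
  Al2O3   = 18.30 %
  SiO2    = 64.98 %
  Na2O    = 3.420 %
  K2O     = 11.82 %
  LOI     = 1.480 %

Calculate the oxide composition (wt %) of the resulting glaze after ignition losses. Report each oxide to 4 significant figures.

All arithmetic runs at full float precision all the way through — the intermediate values are printed (rounded to four significant figures) across the worked steps; every reported number takes just one rounding. All derived quantities, which include LOI, six oxide percentages, the yield, net glass mass, totals, are recomputed in exact precision, precisely as stated by problem or answer, from the weighed amounts at 485.9 pbw of glass.
Per-oxide mass from batch:
  Al2O3: 308.8·0.003000 + 63.39·0.2322 + 83.25·0.1830 = 30.88 pbw
  PbO: 5.022·0.9990 = 5.017 pbw
  BaO: 17.66·0.7772 = 13.73 pbw
  SiO2: 308.8·0.9950 + 63.39·0.6018 + 83.25·0.6498 = 399.5 pbw
  Na2O: 63.39·0.1026 + 83.25·0.03420 = 9.351 pbw
  K2O: 63.39·0.04760 + 21.53·0.6767 + 83.25·0.1182 = 27.43 pbw
LOI: 308.8·0.002000 + 63.39·0.01580 + 21.53·0.3233 + 5.022·0.001000 + 17.66·0.2228 + 83.25·0.01480 = 13.75 pbw
Glass = total batch minus LOI = 499.7 − 13.75 = 485.9 pbw (matching Σ of the oxides)
percent by weight: oxide/glass ×100

Glass mass = 485.9 pbw (batch 499.7 − LOI 13.75).
Composition: Al2O3 6.355%, PbO 1.033%, BaO 2.825%, SiO2 82.22%, Na2O 1.924%, K2O 5.645%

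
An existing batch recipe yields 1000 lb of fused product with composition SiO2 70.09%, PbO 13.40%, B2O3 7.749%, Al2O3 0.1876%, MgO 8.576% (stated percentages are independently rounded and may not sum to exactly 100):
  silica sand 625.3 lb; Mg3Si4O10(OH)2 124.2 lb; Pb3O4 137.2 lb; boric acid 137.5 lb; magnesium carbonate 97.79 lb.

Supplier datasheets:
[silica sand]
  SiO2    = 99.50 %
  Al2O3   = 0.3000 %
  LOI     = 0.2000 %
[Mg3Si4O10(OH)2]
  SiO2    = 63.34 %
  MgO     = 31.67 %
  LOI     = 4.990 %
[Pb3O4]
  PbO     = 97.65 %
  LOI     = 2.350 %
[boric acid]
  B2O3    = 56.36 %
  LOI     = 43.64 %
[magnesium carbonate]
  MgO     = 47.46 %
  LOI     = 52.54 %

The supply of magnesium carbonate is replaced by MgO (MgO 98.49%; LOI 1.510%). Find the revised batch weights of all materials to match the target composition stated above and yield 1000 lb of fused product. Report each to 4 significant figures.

Revised batch per 1000 lb fused product:
  silica sand: 625.3 lb
  Mg3Si4O10(OH)2: 124.2 lb
  Pb3O4: 137.2 lb
  boric acid: 137.5 lb
  MgO: 47.12 lb
Total batch = 1071 lb; LOI loss = 71.39 lb

All arithmetic maintains full precision in all steps — intermediates are rounded off to 4 significant figures when quoted — a single rounding completes each reported value — the derived quantities are re-derived at exact precision (totals, ignition loss, yield, the five compositions, glass mass) from the batch weights on 1000 lb of glass as they appear in the problem or the answer.
The oxide mass targets at 1000 lb fused product:
  SiO2: 70.09% × 1000 = 700.9 lb
  PbO: 13.40% × 1000 = 134.0 lb
  B2O3: 7.749% × 1000 = 77.49 lb
  Al2O3: 0.1876% × 1000 = 1.876 lb
  MgO: 8.576% × 1000 = 85.76 lb
Checking each oxide sum applying the batch weights above, against the basis in use (delivered sums recover each target inside rounding margins):
  SiO2: 625.3·0.9950 + 124.2·0.6334 = 700.8 lb (target 700.9 lb)
  PbO: 137.2·0.9765 = 134.0 lb (target 134.0 lb)
  B2O3: 137.5·0.5636 = 77.50 lb (target 77.49 lb)
  Al2O3: 625.3·0.003000 = 1.876 lb (target 1.876 lb)
  MgO: 124.2·0.3167 + 47.12·0.9849 = 85.74 lb (target 85.76 lb)
Consistency of the glass mass: total batch − LOI = 999.9 lb (per-oxide target masses sum to 1000 lb; the stated basis being 1000 lb — gaps are rounding artifacts).
Adding the batch up: Σ batch = 1071 lb; LOI loss = Σ batch·LOI = 71.39 lb; as yield: glass ÷ batch → 93.34%.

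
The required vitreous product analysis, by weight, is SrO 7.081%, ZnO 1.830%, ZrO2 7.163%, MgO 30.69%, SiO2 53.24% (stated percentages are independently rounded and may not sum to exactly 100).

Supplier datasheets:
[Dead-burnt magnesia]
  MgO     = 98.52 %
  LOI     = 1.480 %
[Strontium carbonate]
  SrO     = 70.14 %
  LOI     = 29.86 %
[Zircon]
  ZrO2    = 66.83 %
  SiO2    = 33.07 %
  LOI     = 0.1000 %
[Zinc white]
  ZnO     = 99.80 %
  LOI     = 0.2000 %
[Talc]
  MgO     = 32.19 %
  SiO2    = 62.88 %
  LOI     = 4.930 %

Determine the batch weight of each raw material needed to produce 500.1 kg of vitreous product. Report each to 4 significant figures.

Batch per 500.1 kg vitreous product:
  Dead-burnt magnesia: 26.65 kg
  Strontium carbonate: 50.49 kg
  Zircon: 53.60 kg
  Zinc white: 9.170 kg
  Talc: 395.2 kg
Total batch = 535.1 kg; LOI loss = 35.03 kg; yield = 93.45%

Every computation carries exact precision at each step. The intermediate values appear rounded to four significant digits at each printed step — exactly one rounding goes into each reported result; the derived quantities are re-derived at full float precision (ignition loss, the five compositions, net glass mass, the yield, the totals) from the weighed amounts on 500.1 kg of glass as set out in the problem or answer text.
The oxide mass targets at 500.1 kg vitreous product:
  SrO: 7.081% × 500.1 = 35.41 kg
  ZnO: 1.830% × 500.1 = 9.152 kg
  ZrO2: 7.163% × 500.1 = 35.82 kg
  MgO: 30.69% × 500.1 = 153.5 kg
  SiO2: 53.24% × 500.1 = 266.3 kg
Mass-balance tally per oxide with the batch weights as given, for the quoted basis mass (every target is met by its sum modulo rounding of the values):
  SrO: 50.49·0.7014 = 35.41 kg (target 35.41 kg)
  ZnO: 9.170·0.9980 = 9.152 kg (target 9.152 kg)
  ZrO2: 53.60·0.6683 = 35.82 kg (target 35.82 kg)
  MgO: 26.65·0.9852 + 395.2·0.3219 = 153.5 kg (target 153.5 kg)
  SiO2: 53.60·0.3307 + 395.2·0.6288 = 266.2 kg (target 266.3 kg)
Consistency of the glass mass: the batch minus its LOI: 500.1 kg (summing oxide targets gives 500.1 kg; basis as stated: 500.1 kg — differing by rounding only).
Total batch = Σ batch = 535.1 kg; loss to ignition Σ batch·LOI = 35.03 kg; the yield ratio, glass ÷ batch: 93.45%.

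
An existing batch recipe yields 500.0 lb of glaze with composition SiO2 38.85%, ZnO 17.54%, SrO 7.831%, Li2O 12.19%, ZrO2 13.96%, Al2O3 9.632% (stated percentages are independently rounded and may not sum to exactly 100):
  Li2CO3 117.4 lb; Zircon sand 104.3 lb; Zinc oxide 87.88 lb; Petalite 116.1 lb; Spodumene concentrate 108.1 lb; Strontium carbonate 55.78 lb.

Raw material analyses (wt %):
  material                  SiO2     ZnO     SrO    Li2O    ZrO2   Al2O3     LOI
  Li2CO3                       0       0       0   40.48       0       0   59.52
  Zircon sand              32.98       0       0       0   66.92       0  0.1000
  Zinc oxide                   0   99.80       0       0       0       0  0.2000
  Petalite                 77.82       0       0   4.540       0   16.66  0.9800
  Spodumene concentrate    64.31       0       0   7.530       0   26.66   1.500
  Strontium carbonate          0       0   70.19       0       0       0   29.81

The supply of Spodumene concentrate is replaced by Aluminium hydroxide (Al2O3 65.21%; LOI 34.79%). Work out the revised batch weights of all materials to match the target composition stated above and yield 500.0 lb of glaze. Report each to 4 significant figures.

Full float precision is carried at all times. Intermediates are shown (rounded to four significant figures) at each printed step — each reported result is rounded exactly once — derived quantities, including six oxide percentages, totals, LOI, yield, net glass mass, are recomputed from the batch weights for 500.0 lb of glass at full precision, as they appear in the problem or answer text.
Oxide-by-oxide targets in 500.0 lb glaze:
  SiO2: 38.85% × 500.0 = 194.2 lb
  ZnO: 17.54% × 500.0 = 87.70 lb
  SrO: 7.831% × 500.0 = 39.16 lb
  Li2O: 12.19% × 500.0 = 60.95 lb
  ZrO2: 13.96% × 500.0 = 69.80 lb
  Al2O3: 9.632% × 500.0 = 48.16 lb
Verifying the oxide balance using the reported weights, on the stated basis (target by target, the sums agree modulo rounding of the values):
  SiO2: 104.3·0.3298 + 205.4·0.7782 = 194.2 lb (target 194.2 lb)
  ZnO: 87.88·0.9980 = 87.70 lb (target 87.70 lb)
  SrO: 55.78·0.7019 = 39.15 lb (target 39.16 lb)
  Li2O: 127.5·0.4048 + 205.4·0.04540 = 60.94 lb (target 60.95 lb)
  ZrO2: 104.3·0.6692 = 69.80 lb (target 69.80 lb)
  Al2O3: 205.4·0.1666 + 21.37·0.6521 = 48.16 lb (target 48.16 lb)
The glass-mass cross-check: total batch − LOI = 500.0 lb (oxide target masses add up to 500.0 lb; with the basis standing at 500.0 lb — differing by rounding only).
Batch total: Σ batch = 602.2 lb; loss to ignition Σ batch·LOI = 102.2 lb; yield: glass divided by total = 83.02%.

Revised batch per 500.0 lb glaze:
  Li2CO3: 127.5 lb
  Zircon sand: 104.3 lb
  Zinc oxide: 87.88 lb
  Petalite: 205.4 lb
  Aluminium hydroxide: 21.37 lb
  Strontium carbonate: 55.78 lb
Total batch = 602.2 lb; LOI loss = 102.2 lb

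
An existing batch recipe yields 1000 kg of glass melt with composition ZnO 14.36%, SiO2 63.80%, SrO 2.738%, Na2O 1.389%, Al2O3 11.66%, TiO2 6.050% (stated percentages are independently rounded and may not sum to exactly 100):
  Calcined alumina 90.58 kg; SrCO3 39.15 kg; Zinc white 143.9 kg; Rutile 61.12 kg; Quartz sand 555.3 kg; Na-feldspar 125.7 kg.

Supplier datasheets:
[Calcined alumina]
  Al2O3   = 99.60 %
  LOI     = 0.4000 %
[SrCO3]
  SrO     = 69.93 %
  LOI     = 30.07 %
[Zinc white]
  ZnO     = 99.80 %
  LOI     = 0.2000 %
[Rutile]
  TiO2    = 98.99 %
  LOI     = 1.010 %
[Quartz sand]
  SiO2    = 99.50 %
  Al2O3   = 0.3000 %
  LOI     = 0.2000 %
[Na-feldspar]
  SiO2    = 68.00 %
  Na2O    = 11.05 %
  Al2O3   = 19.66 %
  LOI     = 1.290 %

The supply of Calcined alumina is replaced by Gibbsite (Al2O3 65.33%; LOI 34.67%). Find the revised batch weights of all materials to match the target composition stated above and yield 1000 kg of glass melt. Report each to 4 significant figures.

Revised batch per 1000 kg glass melt:
  Gibbsite: 138.1 kg
  SrCO3: 39.15 kg
  Zinc white: 143.9 kg
  Rutile: 61.12 kg
  Quartz sand: 555.3 kg
  Na-feldspar: 125.7 kg
Total batch = 1063 kg; LOI loss = 63.29 kg

All internal work runs at full float precision from start to finish; the intermediate values appear, rounded to 4 significant figures, at each printed step; each reported number is rounded just once — all derived quantities (six oxide percentages, the yield, ignition loss, net glass mass, totals) are carried starting from the weights at 1000 kg of glass at exact precision as set out in either problem or answer.
Oxide mass targets, per 1000 kg glass melt:
  ZnO: 14.36% × 1000 = 143.6 kg
  SiO2: 63.80% × 1000 = 638.0 kg
  SrO: 2.738% × 1000 = 27.38 kg
  Na2O: 1.389% × 1000 = 13.89 kg
  Al2O3: 11.66% × 1000 = 116.6 kg
  TiO2: 6.050% × 1000 = 60.50 kg
A balance pass over the oxides, per the reported batch figures, relative to the basis at hand (every target is met by its sum within answer rounding):
  ZnO: 143.9·0.9980 = 143.6 kg (target 143.6 kg)
  SiO2: 555.3·0.9950 + 125.7·0.6800 = 638.0 kg (target 638.0 kg)
  SrO: 39.15·0.6993 = 27.38 kg (target 27.38 kg)
  Na2O: 125.7·0.1105 = 13.89 kg (target 13.89 kg)
  Al2O3: 138.1·0.6533 + 555.3·0.003000 + 125.7·0.1966 = 116.6 kg (target 116.6 kg)
  TiO2: 61.12·0.9899 = 60.50 kg (target 60.50 kg)
Glass-mass bookkeeping: batch total minus LOI = 1000 kg (targets for the oxides total 1000 kg; versus the stated basis of 1000 kg — any gap is answer rounding).
Batch grand total — Σ batch = 1063 kg; LOI loss = Σ batch·LOI = 63.29 kg; glass ÷ batch gives a yield of 94.05%.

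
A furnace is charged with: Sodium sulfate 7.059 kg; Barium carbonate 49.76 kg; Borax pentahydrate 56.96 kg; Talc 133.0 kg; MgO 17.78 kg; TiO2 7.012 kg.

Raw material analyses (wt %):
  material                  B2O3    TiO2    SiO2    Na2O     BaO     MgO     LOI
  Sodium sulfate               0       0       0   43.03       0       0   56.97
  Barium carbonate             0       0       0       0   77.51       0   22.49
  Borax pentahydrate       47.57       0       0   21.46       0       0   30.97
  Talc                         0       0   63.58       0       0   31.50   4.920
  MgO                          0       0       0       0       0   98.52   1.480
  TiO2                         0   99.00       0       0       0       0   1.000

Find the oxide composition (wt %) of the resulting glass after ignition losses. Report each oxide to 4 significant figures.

Glass mass = 231.8 kg (batch 271.6 − LOI 39.73).
Composition: B2O3 11.69%, TiO2 2.994%, SiO2 36.47%, Na2O 6.583%, BaO 16.64%, MgO 25.63%

Working values are printed with 4-significant-figure rounding when written out; the whole derivation carries exact precision at every stage; every reported figure includes exactly one rounding. All derived quantities are recomputed starting from the weights on 231.8 kg of glass in full precision (the yield, glass mass, ignition loss, six oxide percentages, totals), as set out in the problem or the answer.
Oxide masses out of the charge:
  B2O3: 56.96·0.4757 = 27.10 kg
  TiO2: 7.012·0.9900 = 6.942 kg
  SiO2: 133.0·0.6358 = 84.56 kg
  Na2O: 7.059·0.4303 + 56.96·0.2146 = 15.26 kg
  BaO: 49.76·0.7751 = 38.57 kg
  MgO: 133.0·0.3150 + 17.78·0.9852 = 59.41 kg
LOI: 7.059·0.5697 + 49.76·0.2249 + 56.96·0.3097 + 133.0·0.04920 + 17.78·0.01480 + 7.012·0.01000 = 39.73 kg
Glass mass = batch − LOI = 271.6 − 39.73 = 231.8 kg (consistent with Σ oxide mass)
each wt % is 100 × oxide ÷ glass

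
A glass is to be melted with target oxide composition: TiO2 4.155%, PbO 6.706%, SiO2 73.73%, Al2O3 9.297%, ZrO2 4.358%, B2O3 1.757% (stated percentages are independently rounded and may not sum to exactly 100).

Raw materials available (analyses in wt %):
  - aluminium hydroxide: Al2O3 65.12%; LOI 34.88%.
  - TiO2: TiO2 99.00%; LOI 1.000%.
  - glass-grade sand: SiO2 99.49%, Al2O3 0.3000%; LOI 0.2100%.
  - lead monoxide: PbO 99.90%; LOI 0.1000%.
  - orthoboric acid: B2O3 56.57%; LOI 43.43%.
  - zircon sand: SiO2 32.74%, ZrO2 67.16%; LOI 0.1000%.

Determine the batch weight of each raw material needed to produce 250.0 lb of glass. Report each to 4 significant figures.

Each numeric step carries exact precision in every operation. Working values are shown rounded to 4 significant digits on the page; each reported result includes exactly one rounding — derived quantities (the yield, LOI, the totals, net glass mass, six oxide percentages) are carried from the weighed amounts per 250.0 lb of glass in exact precision as quoted within the problem or answer text.
Oxide-by-oxide targets in 250.0 lb glass:
  TiO2: 4.155% × 250.0 = 10.39 lb
  PbO: 6.706% × 250.0 = 16.76 lb
  SiO2: 73.73% × 250.0 = 184.3 lb
  Al2O3: 9.297% × 250.0 = 23.24 lb
  ZrO2: 4.358% × 250.0 = 10.90 lb
  B2O3: 1.757% × 250.0 = 4.392 lb
Sums-versus-targets review with the batch weights as given, at the basis given (every target is met by its sum inside rounding margins):
  TiO2: 10.49·0.9900 = 10.39 lb (target 10.39 lb)
  PbO: 16.78·0.9990 = 16.76 lb (target 16.76 lb)
  SiO2: 179.9·0.9949 + 16.22·0.3274 = 184.3 lb (target 184.3 lb)
  Al2O3: 34.86·0.6512 + 179.9·0.003000 = 23.24 lb (target 23.24 lb)
  ZrO2: 16.22·0.6716 = 10.89 lb (target 10.90 lb)
  B2O3: 7.765·0.5657 = 4.393 lb (target 4.392 lb)
Glass-mass closure: total charge less LOI = 250.0 lb (summing oxide targets gives 250.0 lb; against the stated basis, 250.0 lb — deltas are rounding alone).
Batch grand total — Σ batch = 266.0 lb; loss to ignition Σ batch·LOI = 16.05 lb; as yield: glass ÷ batch → 93.97%.

Batch per 250.0 lb glass:
  aluminium hydroxide: 34.86 lb
  TiO2: 10.49 lb
  glass-grade sand: 179.9 lb
  lead monoxide: 16.78 lb
  orthoboric acid: 7.765 lb
  zircon sand: 16.22 lb
Total batch = 266.0 lb; LOI loss = 16.05 lb; yield = 93.97%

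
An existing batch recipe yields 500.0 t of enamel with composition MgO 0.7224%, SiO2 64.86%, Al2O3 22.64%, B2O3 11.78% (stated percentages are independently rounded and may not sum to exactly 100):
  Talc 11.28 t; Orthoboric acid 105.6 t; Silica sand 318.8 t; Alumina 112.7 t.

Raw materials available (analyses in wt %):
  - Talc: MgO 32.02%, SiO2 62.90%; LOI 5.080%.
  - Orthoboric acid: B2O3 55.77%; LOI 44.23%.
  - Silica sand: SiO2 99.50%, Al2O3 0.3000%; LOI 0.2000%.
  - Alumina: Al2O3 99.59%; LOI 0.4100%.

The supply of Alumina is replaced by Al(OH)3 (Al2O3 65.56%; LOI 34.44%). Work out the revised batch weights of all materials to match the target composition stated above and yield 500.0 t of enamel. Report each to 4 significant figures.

All internal work runs at full float precision all the way through — intermediates are printed (rounded to 4 significant figures) on the page; each reported result takes exactly one rounding; all derived quantities (totals, four oxide percentages, LOI, the yield, glass mass) are rebuilt using the weight values for 500.0 t of glass in exact precision as they appear in either problem or answer.
Oxide mass targets, per 500.0 t enamel:
  MgO: 0.7224% × 500.0 = 3.612 t
  SiO2: 64.86% × 500.0 = 324.3 t
  Al2O3: 22.64% × 500.0 = 113.2 t
  B2O3: 11.78% × 500.0 = 58.90 t
Verifying the oxide balance on the weights just shown, against the basis in use (sums match the target masses up to rounding of the answer):
  MgO: 11.28·0.3202 = 3.612 t (target 3.612 t)
  SiO2: 11.28·0.6290 + 318.8·0.9950 = 324.3 t (target 324.3 t)
  Al2O3: 318.8·0.003000 + 171.2·0.6556 = 113.2 t (target 113.2 t)
  B2O3: 105.6·0.5577 = 58.89 t (target 58.90 t)
Consistency of the glass mass: batch Σ − ignition loss = 500.0 t (oxide target masses add up to 500.0 t; against the stated basis, 500.0 t — deltas are rounding alone).
Batch total: Σ batch = 606.9 t; Σ batch·LOI gives LOI loss = 106.9 t; glass ÷ batch gives a yield of 82.39%.

Revised batch per 500.0 t enamel:
  Talc: 11.28 t
  Orthoboric acid: 105.6 t
  Silica sand: 318.8 t
  Al(OH)3: 171.2 t
Total batch = 606.9 t; LOI loss = 106.9 t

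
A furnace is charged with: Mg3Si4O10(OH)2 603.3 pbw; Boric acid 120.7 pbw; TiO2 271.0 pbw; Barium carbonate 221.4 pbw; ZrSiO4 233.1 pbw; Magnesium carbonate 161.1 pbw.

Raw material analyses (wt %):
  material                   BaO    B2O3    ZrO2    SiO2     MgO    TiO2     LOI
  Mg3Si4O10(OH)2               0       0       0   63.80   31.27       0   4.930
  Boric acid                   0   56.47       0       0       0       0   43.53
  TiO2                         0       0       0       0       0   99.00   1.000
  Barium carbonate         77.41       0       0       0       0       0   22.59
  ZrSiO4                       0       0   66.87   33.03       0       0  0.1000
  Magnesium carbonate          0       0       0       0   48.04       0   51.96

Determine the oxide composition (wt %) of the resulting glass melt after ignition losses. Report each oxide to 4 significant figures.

Glass mass = 1392 pbw (batch 1611 − LOI 218.9).
Composition: BaO 12.32%, B2O3 4.898%, ZrO2 11.20%, SiO2 33.19%, MgO 19.12%, TiO2 19.28%

The whole derivation carries full float precision from start to finish; values along the way appear (rounded to four significant figures) within the worked lines; each reported value sees exactly one rounding. The derived quantities are recomputed at full precision (glass mass, the totals, ignition loss, six oxide percentages, yield) from the batch weights per 1392 pbw of glass as quoted within question or answer.
Per-oxide mass from batch:
  BaO: 221.4·0.7741 = 171.4 pbw
  B2O3: 120.7·0.5647 = 68.16 pbw
  ZrO2: 233.1·0.6687 = 155.9 pbw
  SiO2: 603.3·0.6380 + 233.1·0.3303 = 461.9 pbw
  MgO: 603.3·0.3127 + 161.1·0.4804 = 266.0 pbw
  TiO2: 271.0·0.9900 = 268.3 pbw
LOI: 603.3·0.04930 + 120.7·0.4353 + 271.0·0.01000 + 221.4·0.2259 + 233.1·0.001000 + 161.1·0.5196 = 218.9 pbw
The glass mass, total less LOI, = 1611 − 218.9 = 1392 pbw (= Σ oxide masses)
wt % = oxide mass / glass mass × 100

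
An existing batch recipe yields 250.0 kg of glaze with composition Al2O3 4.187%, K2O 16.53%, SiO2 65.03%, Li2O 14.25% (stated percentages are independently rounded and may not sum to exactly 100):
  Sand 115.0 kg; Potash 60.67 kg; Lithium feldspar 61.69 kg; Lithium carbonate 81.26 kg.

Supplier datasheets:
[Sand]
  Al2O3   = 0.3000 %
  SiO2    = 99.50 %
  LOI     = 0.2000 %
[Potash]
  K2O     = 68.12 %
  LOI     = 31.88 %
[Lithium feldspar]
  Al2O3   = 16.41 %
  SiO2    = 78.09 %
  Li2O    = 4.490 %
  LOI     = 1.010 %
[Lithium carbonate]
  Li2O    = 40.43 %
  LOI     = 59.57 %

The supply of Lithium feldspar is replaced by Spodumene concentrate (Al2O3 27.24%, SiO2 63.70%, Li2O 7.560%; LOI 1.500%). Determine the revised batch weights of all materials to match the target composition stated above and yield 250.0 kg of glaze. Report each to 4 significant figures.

All arithmetic keeps full precision at each step. Working values appear rounded to four significant figures when written out; a single rounding yields each reported result; all derived quantities, which include the yield, the totals, glass mass, ignition loss, four oxide percentages, are carried in full float precision, precisely as stated by the problem or the answer, from the weighed amounts at 250.0 kg of glass.
The oxide mass targets at 250.0 kg glaze:
  Al2O3: 4.187% × 250.0 = 10.47 kg
  K2O: 16.53% × 250.0 = 41.32 kg
  SiO2: 65.03% × 250.0 = 162.6 kg
  Li2O: 14.25% × 250.0 = 35.62 kg
Balance tally, oxide-wise, per the reported batch figures, under the basis named above (each sum matches its target mass inside rounding margins):
  Al2O3: 139.8·0.003000 + 36.89·0.2724 = 10.47 kg (target 10.47 kg)
  K2O: 60.67·0.6812 = 41.33 kg (target 41.32 kg)
  SiO2: 139.8·0.9950 + 36.89·0.6370 = 162.6 kg (target 162.6 kg)
  Li2O: 36.89·0.07560 + 81.22·0.4043 = 35.63 kg (target 35.62 kg)
Glass mass check: total charge less LOI = 250.0 kg (the targets, summed, come to 250.0 kg; with the basis standing at 250.0 kg — a pure rounding effect).
Total batch = Σ batch = 318.6 kg; Σ batch·LOI gives LOI loss = 68.56 kg; the yield ratio, glass ÷ batch: 78.48%.

Revised batch per 250.0 kg glaze:
  Sand: 139.8 kg
  Potash: 60.67 kg
  Spodumene concentrate: 36.89 kg
  Lithium carbonate: 81.22 kg
Total batch = 318.6 kg; LOI loss = 68.56 kg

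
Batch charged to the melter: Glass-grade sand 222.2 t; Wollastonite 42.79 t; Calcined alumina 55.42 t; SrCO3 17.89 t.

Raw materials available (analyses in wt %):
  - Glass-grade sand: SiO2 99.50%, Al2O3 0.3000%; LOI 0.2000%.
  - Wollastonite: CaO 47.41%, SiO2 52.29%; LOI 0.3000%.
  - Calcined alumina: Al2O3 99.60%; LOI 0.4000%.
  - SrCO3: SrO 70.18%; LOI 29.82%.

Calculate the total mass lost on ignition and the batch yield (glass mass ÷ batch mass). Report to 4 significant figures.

LOI loss = 6.129 t; glass = 332.2 t; yield = 98.19%

Mid-chain values are printed rounded to 4 significant figures as written — all internal work runs at full precision at all times; each reported number is rounded just once. Derived quantities are computed in full float precision (ignition loss, totals, the four compositions, net glass mass, yield) from the weighed amounts per 332.2 t of glass, as given in problem or answer.
LOI of each material in turn:
  Glass-grade sand: 222.2 × 0.002000 = 0.4444 t
  Wollastonite: 42.79 × 0.003000 = 0.1284 t
  Calcined alumina: 55.42 × 0.004000 = 0.2217 t
  SrCO3: 17.89 × 0.2982 = 5.335 t
Total LOI = 6.129 t
Glass = batch − LOI = 338.3 − 6.129 = 332.2 t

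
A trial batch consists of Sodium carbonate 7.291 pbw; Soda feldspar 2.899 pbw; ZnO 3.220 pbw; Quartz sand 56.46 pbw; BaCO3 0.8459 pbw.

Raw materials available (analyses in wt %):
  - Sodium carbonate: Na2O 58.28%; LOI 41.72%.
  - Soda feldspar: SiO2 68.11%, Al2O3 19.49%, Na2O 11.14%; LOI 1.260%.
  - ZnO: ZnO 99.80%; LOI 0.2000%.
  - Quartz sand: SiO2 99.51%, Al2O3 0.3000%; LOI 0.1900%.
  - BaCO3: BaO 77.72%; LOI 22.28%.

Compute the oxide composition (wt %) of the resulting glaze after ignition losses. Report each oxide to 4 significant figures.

Glass mass = 67.34 pbw (batch 70.72 − LOI 3.381).
Composition: ZnO 4.772%, SiO2 86.37%, BaO 0.9764%, Al2O3 1.091%, Na2O 6.790%

Intermediates are shown, rounded to four significant digits, as written; the whole derivation holds full float precision through every step — a single rounding produces each reported result. All derived quantities (the yield, the totals, five oxide percentages, net glass mass, ignition loss) are recomputed at full precision starting from the weights at 67.34 pbw of glass exactly as shown in question or answer.
Oxide masses out of the charge:
  ZnO: 3.220·0.9980 = 3.214 pbw
  SiO2: 2.899·0.6811 + 56.46·0.9951 = 58.16 pbw
  BaO: 0.8459·0.7772 = 0.6574 pbw
  Al2O3: 2.899·0.1949 + 56.46·0.003000 = 0.7344 pbw
  Na2O: 7.291·0.5828 + 2.899·0.1114 = 4.572 pbw
LOI: 7.291·0.4172 + 2.899·0.01260 + 3.220·0.002000 + 56.46·0.001900 + 0.8459·0.2228 = 3.381 pbw
Glass mass = batch − LOI = 70.72 − 3.381 = 67.34 pbw (matching Σ of the oxides)
oxide / glass × 100 gives the wt %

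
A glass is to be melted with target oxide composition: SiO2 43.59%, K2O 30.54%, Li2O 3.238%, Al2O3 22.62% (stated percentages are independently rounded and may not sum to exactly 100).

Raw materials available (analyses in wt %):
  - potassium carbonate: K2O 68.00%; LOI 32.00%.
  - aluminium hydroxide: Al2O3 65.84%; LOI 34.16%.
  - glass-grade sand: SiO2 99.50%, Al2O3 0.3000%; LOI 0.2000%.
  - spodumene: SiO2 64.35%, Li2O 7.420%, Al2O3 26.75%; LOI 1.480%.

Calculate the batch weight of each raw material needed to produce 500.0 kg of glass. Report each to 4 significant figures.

The working math carries exact precision at all times; the intermediate values are displayed, rounded to 4 significant digits, when written out; a single rounding finalizes every reported figure. Derived quantities, which include the four compositions, LOI, yield, totals, glass mass, are carried in full precision, precisely as stated by question or answer, from the weighed amounts on 500.0 kg of glass.
Target masses of each oxide per 500.0 kg glass:
  SiO2: 43.59% × 500.0 = 218.0 kg
  K2O: 30.54% × 500.0 = 152.7 kg
  Li2O: 3.238% × 500.0 = 16.19 kg
  Al2O3: 22.62% × 500.0 = 113.1 kg
Per-oxide balance check applying the batch weights above, versus the basis set out (sums match the target masses modulo rounding of the values):
  SiO2: 77.93·0.9950 + 218.2·0.6435 = 218.0 kg (target 218.0 kg)
  K2O: 224.6·0.6800 = 152.7 kg (target 152.7 kg)
  Li2O: 218.2·0.07420 = 16.19 kg (target 16.19 kg)
  Al2O3: 82.78·0.6584 + 77.93·0.003000 + 218.2·0.2675 = 113.1 kg (target 113.1 kg)
Glass-mass bookkeeping: the batch minus its LOI: 500.0 kg (the targets, summed, come to 499.9 kg; versus the stated basis of 500.0 kg — a pure rounding effect).
Batch grand total — Σ batch = 603.5 kg; loss to ignition Σ batch·LOI = 103.5 kg; yield, glass over the total, = 82.84%.

Batch per 500.0 kg glass:
  potassium carbonate: 224.6 kg
  aluminium hydroxide: 82.78 kg
  glass-grade sand: 77.93 kg
  spodumene: 218.2 kg
Total batch = 603.5 kg; LOI loss = 103.5 kg; yield = 82.84%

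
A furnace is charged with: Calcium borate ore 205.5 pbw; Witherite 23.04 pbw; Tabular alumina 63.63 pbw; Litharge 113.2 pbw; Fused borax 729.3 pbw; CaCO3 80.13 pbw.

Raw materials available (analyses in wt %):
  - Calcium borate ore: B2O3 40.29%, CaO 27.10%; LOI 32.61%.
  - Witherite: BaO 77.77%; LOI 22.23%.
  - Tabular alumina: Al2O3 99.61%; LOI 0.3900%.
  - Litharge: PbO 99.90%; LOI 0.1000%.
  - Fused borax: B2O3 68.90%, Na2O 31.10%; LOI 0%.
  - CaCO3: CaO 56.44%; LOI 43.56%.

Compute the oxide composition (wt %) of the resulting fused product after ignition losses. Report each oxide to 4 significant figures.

All internal work carries full precision at every stage — values along the way are displayed (rounded to four significant digits) between the steps — every reported value is rounded just once. All derived quantities are rebuilt from the batch weights per 1107 pbw of glass in full float precision (totals, the six compositions, glass mass, the yield, LOI) as they appear in the problem or answer text.
Delivered oxide masses:
  B2O3: 205.5·0.4029 + 729.3·0.6890 = 585.3 pbw
  Na2O: 729.3·0.3110 = 226.8 pbw
  Al2O3: 63.63·0.9961 = 63.38 pbw
  PbO: 113.2·0.9990 = 113.1 pbw
  BaO: 23.04·0.7777 = 17.92 pbw
  CaO: 205.5·0.2710 + 80.13·0.5644 = 100.9 pbw
LOI: 205.5·0.3261 + 23.04·0.2223 + 63.63·0.003900 + 113.2·0.001000 + 80.13·0.4356 = 107.4 pbw
Resulting glass, batch − LOI: 1215 − 107.4 = 1107 pbw (= Σ oxide masses)
oxide / glass × 100 gives the wt %

Glass mass = 1107 pbw (batch 1215 − LOI 107.4).
Composition: B2O3 52.85%, Na2O 20.48%, Al2O3 5.723%, PbO 10.21%, BaO 1.618%, CaO 9.113%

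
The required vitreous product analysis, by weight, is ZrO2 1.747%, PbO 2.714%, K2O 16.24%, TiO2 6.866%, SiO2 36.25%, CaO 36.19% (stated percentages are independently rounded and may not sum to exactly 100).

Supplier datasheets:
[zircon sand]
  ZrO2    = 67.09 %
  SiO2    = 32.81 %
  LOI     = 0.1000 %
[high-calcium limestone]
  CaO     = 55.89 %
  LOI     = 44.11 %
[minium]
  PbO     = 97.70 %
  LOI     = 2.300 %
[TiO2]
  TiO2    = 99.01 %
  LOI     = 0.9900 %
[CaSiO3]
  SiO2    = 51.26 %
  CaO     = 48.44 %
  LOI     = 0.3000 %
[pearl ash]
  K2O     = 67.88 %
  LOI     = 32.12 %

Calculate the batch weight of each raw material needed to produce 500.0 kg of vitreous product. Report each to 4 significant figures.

All internal work carries full precision in every operation; in-progress results are printed with 4-significant-digit rounding between the steps; exactly one rounding goes into every reported value. All derived quantities (the totals, the six compositions, ignition loss, yield, net glass mass) are recomputed at full float precision starting from the weights on 500.0 kg of glass as quoted within the problem or the answer.
Oxide-by-oxide targets in 500.0 kg vitreous product:
  ZrO2: 1.747% × 500.0 = 8.735 kg
  PbO: 2.714% × 500.0 = 13.57 kg
  K2O: 16.24% × 500.0 = 81.20 kg
  TiO2: 6.866% × 500.0 = 34.33 kg
  SiO2: 36.25% × 500.0 = 181.2 kg
  CaO: 36.19% × 500.0 = 181.0 kg
Oxide-by-oxide audit on the weights just shown, relative to the basis at hand (sum by sum, the targets are met within answer rounding):
  ZrO2: 13.02·0.6709 = 8.735 kg (target 8.735 kg)
  PbO: 13.89·0.9770 = 13.57 kg (target 13.57 kg)
  K2O: 119.6·0.6788 = 81.18 kg (target 81.20 kg)
  TiO2: 34.67·0.9901 = 34.33 kg (target 34.33 kg)
  SiO2: 13.02·0.3281 + 345.3·0.5126 = 181.3 kg (target 181.2 kg)
  CaO: 24.53·0.5589 + 345.3·0.4844 = 181.0 kg (target 181.0 kg)
Glass mass check: batch Σ − ignition loss = 500.1 kg (summing oxide targets gives 500.0 kg; against the stated basis, 500.0 kg — deltas are rounding alone).
Batch grand total — Σ batch = 551.0 kg; ignition loss, Σ(batch × LOI) = 50.95 kg; glass ÷ batch gives a yield of 90.75%.

Batch per 500.0 kg vitreous product:
  zircon sand: 13.02 kg
  high-calcium limestone: 24.53 kg
  minium: 13.89 kg
  TiO2: 34.67 kg
  CaSiO3: 345.3 kg
  pearl ash: 119.6 kg
Total batch = 551.0 kg; LOI loss = 50.95 kg; yield = 90.75%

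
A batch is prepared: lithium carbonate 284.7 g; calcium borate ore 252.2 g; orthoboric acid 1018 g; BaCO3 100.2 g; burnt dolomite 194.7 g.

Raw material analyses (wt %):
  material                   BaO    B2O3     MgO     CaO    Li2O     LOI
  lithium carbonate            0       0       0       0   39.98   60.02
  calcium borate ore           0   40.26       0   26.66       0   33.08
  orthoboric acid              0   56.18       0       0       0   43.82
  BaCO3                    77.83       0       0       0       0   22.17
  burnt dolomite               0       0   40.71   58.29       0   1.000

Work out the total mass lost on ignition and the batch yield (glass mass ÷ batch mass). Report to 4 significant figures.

LOI loss = 724.6 g; glass = 1125 g; yield = 60.83%

In-progress results are displayed with 4-significant-figure rounding in the working — the working math runs at full float precision end to end. A single rounding finalizes each reported number — all derived quantities are re-derived starting from the weights on 1125 g of glass at full float precision (ignition loss, net glass mass, yield, totals, the five compositions) as quoted within the problem or the answer.
Each material's LOI contribution:
  lithium carbonate: 284.7 × 0.6002 = 170.9 g
  calcium borate ore: 252.2 × 0.3308 = 83.43 g
  orthoboric acid: 1018 × 0.4382 = 446.1 g
  BaCO3: 100.2 × 0.2217 = 22.21 g
  burnt dolomite: 194.7 × 0.01000 = 1.947 g
Total LOI = 724.6 g
Glass = batch − LOI = 1850 − 724.6 = 1125 g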